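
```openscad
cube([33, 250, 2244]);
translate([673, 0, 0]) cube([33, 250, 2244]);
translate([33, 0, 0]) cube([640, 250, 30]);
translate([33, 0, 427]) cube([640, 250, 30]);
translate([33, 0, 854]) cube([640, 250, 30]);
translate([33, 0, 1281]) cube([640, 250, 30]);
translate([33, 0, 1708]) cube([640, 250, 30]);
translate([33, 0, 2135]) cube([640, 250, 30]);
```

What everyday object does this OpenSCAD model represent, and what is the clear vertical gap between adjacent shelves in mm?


A bookshelf. The clear shelf gap is 397 mm.

Two tall side panels with 6 horizontal boards between them — a bookshelf. The first two shelf undersides are at z = 0 and z = 427; with shelf thickness 30, the clear gap is 427 − 0 − 30 = 397 mm.


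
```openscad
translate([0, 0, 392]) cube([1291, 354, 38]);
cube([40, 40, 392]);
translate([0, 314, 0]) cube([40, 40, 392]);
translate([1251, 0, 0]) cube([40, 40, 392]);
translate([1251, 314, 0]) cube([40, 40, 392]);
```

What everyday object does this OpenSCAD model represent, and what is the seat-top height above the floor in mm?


A bench. The seat-top height is 430 mm.

A long slab on four corner posts — a bench. The slab sits at z = 392 with thickness 38, so the top is 392 + 38 = 430 mm.


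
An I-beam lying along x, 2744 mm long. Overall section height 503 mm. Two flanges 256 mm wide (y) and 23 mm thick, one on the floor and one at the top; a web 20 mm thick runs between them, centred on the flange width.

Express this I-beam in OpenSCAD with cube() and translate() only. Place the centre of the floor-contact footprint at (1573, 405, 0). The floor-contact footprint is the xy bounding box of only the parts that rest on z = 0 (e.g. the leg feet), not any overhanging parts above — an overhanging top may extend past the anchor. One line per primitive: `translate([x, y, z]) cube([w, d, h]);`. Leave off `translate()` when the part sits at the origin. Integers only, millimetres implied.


translate([201, 277, 0]) cube([2744, 256, 23]);
translate([201, 395, 23]) cube([2744, 20, 457]);
translate([201, 277, 480]) cube([2744, 256, 23]);


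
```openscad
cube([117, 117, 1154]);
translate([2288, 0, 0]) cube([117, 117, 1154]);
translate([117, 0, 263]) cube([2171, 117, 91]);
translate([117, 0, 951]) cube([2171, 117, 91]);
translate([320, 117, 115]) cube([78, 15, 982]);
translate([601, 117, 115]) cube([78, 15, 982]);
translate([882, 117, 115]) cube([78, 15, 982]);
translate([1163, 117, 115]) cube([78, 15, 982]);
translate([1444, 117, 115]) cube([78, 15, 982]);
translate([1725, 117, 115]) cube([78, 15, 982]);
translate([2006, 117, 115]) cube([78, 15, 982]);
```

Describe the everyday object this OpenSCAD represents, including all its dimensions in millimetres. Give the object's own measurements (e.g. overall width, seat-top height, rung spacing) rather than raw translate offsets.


A fence section. Two 117×117 mm posts, 1154 mm tall, stand on the floor with a clear span of 2171 mm between their inner faces. Two horizontal rails of 117×91 mm section span the gap between the posts with their undersides at z = 263 mm and z = 951 mm, flush with the posts' −y face. 7 pickets, each 78 mm wide, 15 mm thick and 982 mm tall, are fixed to the +y face of the rails with their bottoms at z = 115 mm, spaced across the span with a 203 mm gap after the −x post and between neighbouring pickets, with 204 mm left before the +x post.


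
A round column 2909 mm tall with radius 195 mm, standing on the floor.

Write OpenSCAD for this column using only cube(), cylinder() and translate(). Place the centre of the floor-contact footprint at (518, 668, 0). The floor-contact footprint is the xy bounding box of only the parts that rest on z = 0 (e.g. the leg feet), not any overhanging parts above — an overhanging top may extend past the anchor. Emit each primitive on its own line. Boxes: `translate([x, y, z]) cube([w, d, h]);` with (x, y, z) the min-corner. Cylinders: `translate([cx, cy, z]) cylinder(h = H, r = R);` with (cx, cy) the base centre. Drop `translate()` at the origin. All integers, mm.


translate([518, 668, 0]) cylinder(h = 2909, r = 195);


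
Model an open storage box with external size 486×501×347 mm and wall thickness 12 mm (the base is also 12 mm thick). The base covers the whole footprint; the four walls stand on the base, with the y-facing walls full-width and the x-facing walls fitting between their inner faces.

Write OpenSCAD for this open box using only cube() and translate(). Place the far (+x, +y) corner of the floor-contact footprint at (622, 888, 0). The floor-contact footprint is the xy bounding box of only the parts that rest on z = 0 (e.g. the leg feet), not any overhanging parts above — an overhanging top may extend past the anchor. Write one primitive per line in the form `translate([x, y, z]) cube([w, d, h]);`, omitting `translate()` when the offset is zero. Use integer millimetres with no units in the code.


translate([136, 387, 0]) cube([486, 501, 12]);
translate([136, 387, 12]) cube([486, 12, 335]);
translate([136, 876, 12]) cube([486, 12, 335]);
translate([136, 399, 12]) cube([12, 477, 335]);
translate([610, 399, 12]) cube([12, 477, 335]);


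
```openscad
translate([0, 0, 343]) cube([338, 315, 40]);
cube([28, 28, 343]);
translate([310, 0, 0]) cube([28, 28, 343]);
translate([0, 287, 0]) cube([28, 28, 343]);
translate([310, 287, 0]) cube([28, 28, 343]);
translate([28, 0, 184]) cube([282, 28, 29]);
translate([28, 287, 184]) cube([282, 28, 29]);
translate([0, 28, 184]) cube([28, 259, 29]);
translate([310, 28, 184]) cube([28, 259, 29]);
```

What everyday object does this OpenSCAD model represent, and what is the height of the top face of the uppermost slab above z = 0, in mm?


A stool. The seat height is 383 mm.

A 338×315×40 slab at z = 343 on four corner posts — a stool. The seat top is 343 + 40 = 383 mm.


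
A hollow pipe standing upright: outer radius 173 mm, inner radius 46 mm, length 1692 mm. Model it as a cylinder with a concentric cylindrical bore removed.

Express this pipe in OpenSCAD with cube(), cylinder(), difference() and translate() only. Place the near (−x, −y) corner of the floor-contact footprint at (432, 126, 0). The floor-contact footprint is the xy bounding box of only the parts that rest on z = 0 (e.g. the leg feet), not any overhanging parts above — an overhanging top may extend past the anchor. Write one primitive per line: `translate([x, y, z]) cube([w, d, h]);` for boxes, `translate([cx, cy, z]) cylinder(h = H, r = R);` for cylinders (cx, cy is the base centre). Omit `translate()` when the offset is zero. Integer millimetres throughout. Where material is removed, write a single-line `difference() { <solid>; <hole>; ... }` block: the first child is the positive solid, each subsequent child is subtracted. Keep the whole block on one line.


difference() { translate([605, 299, 0]) cylinder(h = 1692, r = 173); translate([605, 299, 0]) cylinder(h = 1692, r = 46); }


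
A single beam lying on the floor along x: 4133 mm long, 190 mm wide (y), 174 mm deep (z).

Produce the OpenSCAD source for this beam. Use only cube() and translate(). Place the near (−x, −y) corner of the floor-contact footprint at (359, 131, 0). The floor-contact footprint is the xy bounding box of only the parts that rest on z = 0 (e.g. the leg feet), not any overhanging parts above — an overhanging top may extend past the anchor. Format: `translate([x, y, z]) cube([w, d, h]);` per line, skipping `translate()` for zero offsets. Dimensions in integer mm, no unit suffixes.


translate([359, 131, 0]) cube([4133, 190, 174]);


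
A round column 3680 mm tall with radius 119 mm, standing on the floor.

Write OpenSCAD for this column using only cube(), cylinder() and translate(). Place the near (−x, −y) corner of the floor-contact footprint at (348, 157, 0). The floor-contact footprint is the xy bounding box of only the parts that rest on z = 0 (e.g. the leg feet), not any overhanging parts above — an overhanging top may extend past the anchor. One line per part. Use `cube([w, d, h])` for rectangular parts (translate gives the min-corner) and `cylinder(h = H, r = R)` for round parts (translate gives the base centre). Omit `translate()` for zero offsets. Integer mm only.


translate([467, 276, 0]) cylinder(h = 3680, r = 119);


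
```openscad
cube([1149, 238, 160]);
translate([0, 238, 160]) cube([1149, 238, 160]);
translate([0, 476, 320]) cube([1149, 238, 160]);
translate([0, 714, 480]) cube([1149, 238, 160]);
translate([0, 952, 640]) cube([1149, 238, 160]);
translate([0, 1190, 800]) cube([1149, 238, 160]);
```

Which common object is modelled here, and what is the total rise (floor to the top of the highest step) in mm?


A staircase. The total rise is 960 mm.

6 identical blocks, each offset up and back from the previous — a staircase. Each step is 160 mm tall and there are 6 of them, so the total rise is 6 × 160 = 960 mm.


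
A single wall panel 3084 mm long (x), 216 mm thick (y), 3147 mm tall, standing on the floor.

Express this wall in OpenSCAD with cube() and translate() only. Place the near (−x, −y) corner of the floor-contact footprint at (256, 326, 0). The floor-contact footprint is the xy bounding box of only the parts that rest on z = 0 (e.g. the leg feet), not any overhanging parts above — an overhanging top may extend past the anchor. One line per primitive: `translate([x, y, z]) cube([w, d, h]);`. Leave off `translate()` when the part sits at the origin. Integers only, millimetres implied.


translate([256, 326, 0]) cube([3084, 216, 3147]);


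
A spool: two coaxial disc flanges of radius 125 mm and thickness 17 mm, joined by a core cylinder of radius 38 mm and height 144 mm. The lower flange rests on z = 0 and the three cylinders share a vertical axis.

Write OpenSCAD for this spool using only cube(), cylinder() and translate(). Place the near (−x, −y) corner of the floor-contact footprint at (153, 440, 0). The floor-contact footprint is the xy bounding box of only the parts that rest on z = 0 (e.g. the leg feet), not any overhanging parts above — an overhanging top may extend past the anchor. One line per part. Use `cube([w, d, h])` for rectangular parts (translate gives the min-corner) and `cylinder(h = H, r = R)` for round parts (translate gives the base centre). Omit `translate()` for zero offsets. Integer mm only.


translate([278, 565, 0]) cylinder(h = 17, r = 125);
translate([278, 565, 17]) cylinder(h = 144, r = 38);
translate([278, 565, 161]) cylinder(h = 17, r = 125);


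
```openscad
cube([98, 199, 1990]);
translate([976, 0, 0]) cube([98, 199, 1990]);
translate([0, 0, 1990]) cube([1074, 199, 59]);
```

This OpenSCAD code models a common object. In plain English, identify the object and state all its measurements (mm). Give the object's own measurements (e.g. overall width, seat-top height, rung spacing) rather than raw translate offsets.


A door frame. The clear opening is 878 mm wide and 1990 mm high. Two 98 mm wide jambs, 199 mm deep, stand either side of the opening from the floor to the top of the opening. A 59 mm thick head sits across the top of both jambs, spanning the full outside width of the frame.


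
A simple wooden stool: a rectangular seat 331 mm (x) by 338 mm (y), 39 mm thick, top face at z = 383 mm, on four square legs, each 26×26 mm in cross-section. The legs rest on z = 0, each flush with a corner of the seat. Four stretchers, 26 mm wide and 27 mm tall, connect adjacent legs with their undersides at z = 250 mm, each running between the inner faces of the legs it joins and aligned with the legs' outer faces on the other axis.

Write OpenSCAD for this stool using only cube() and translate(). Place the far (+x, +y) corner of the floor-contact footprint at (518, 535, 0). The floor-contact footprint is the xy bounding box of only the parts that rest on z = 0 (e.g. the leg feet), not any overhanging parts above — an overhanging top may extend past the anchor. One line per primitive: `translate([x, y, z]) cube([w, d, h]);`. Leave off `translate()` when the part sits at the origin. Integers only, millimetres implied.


translate([187, 197, 344]) cube([331, 338, 39]);
translate([187, 197, 0]) cube([26, 26, 344]);
translate([492, 197, 0]) cube([26, 26, 344]);
translate([187, 509, 0]) cube([26, 26, 344]);
translate([492, 509, 0]) cube([26, 26, 344]);
translate([213, 197, 250]) cube([279, 26, 27]);
translate([213, 509, 250]) cube([279, 26, 27]);
translate([187, 223, 250]) cube([26, 286, 27]);
translate([492, 223, 250]) cube([26, 286, 27]);


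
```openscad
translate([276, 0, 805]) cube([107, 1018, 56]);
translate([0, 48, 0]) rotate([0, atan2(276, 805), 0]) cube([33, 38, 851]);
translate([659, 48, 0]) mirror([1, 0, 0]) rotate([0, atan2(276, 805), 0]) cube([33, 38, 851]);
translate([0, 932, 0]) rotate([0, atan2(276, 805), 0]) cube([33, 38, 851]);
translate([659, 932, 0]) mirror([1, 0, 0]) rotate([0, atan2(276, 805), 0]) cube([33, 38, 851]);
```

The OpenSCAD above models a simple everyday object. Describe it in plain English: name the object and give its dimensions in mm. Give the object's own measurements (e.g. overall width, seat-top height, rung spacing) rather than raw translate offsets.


A sawhorse. A 107×1018×56 mm beam (x, y, z) sits on two A-frame leg pairs. Each pair is two raked legs of 33×38 mm section (38 mm along y) splaying symmetrically in x. Each leg rises 805 mm vertically over 276 mm of horizontal reach and is 851 mm long along its own axis. Every leg's outer bottom edge rests on the floor and its outer top edge meets a bottom edge of the beam — the left legs (tilting toward +x) meet the beam's −x bottom edge, the right legs (their mirror images, tilting toward −x) meet its +x bottom edge — so the leg tops tuck under the beam, the beam's underside is 805 mm above the floor, and the feet are 659 mm apart outside-to-outside with the beam centred between them. The two leg pairs are set in 48 mm from either end of the beam.


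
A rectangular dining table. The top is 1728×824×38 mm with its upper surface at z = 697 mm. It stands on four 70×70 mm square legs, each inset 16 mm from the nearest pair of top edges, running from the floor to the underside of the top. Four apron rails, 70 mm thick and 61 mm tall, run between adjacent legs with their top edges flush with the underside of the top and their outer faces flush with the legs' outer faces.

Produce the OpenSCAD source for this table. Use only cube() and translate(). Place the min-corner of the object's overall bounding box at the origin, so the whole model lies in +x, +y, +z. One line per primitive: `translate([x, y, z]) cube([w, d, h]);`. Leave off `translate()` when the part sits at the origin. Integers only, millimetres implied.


translate([0, 0, 659]) cube([1728, 824, 38]);
translate([16, 16, 0]) cube([70, 70, 659]);
translate([1642, 16, 0]) cube([70, 70, 659]);
translate([16, 738, 0]) cube([70, 70, 659]);
translate([1642, 738, 0]) cube([70, 70, 659]);
translate([86, 16, 598]) cube([1556, 70, 61]);
translate([86, 738, 598]) cube([1556, 70, 61]);
translate([16, 86, 598]) cube([70, 652, 61]);
translate([1642, 86, 598]) cube([70, 652, 61]);


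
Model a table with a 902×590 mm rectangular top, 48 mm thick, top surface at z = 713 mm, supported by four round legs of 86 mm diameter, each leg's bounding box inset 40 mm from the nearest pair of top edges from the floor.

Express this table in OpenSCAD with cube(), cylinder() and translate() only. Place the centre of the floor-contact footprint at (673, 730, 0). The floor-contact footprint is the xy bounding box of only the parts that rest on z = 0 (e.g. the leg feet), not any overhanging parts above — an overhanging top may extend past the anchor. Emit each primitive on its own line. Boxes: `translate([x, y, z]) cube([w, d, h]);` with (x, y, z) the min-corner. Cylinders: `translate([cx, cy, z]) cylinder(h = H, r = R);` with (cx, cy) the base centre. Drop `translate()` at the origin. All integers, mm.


translate([222, 435, 665]) cube([902, 590, 48]);
translate([305, 518, 0]) cylinder(h = 665, r = 43);
translate([1041, 518, 0]) cylinder(h = 665, r = 43);
translate([305, 942, 0]) cylinder(h = 665, r = 43);
translate([1041, 942, 0]) cylinder(h = 665, r = 43);


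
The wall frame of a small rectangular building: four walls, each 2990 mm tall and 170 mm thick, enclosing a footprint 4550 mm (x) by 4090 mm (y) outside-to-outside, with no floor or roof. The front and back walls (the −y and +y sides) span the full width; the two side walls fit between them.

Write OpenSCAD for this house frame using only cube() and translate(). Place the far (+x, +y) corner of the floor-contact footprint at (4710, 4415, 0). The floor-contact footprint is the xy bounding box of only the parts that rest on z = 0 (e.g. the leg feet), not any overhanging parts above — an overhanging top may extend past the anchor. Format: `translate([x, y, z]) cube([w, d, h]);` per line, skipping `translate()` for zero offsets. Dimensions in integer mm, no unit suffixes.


translate([160, 325, 0]) cube([4550, 170, 2990]);
translate([160, 4245, 0]) cube([4550, 170, 2990]);
translate([160, 495, 0]) cube([170, 3750, 2990]);
translate([4540, 495, 0]) cube([170, 3750, 2990]);


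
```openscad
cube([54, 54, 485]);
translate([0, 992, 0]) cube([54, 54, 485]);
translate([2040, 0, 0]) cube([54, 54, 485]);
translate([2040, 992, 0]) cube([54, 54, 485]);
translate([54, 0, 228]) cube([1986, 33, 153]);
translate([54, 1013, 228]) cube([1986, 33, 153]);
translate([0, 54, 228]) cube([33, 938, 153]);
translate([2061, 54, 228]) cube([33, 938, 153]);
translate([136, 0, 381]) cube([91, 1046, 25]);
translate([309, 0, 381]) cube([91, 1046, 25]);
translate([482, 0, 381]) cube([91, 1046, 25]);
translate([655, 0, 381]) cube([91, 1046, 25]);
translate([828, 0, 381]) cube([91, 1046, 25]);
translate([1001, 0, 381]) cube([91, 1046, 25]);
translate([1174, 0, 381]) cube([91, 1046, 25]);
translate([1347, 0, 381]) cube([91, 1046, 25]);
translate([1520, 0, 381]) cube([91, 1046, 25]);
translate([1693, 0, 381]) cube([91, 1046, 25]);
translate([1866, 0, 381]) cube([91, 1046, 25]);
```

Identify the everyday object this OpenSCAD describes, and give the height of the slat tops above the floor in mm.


A bed frame. The slat-top height is 406 mm.

Four posts, four rails, and a row of slats — a bed frame. Slats sit on the rails at z = 228 + 153 = 381; with slat thickness 25, the top is 406 mm.


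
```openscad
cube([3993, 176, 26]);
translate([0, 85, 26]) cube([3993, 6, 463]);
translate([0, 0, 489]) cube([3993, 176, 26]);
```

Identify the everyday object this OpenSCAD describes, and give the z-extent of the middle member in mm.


An I-beam. The web height is 463 mm.

Two wide flanges with a thin centred web — an I-beam. Overall 515 mm minus two 26 mm flanges gives a web of 515 − 2·26 = 463 mm.


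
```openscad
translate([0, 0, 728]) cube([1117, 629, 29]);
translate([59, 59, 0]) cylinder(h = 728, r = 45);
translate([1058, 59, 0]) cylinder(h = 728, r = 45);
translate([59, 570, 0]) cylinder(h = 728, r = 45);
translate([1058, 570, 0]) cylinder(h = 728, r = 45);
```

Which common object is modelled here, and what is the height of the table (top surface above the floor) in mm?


A table. The table height is 757 mm.

A 1117×629×29 slab sits at z = 728 on four Ø90 mm round legs — a table. The top surface is at 728 + 29 = 757 mm.


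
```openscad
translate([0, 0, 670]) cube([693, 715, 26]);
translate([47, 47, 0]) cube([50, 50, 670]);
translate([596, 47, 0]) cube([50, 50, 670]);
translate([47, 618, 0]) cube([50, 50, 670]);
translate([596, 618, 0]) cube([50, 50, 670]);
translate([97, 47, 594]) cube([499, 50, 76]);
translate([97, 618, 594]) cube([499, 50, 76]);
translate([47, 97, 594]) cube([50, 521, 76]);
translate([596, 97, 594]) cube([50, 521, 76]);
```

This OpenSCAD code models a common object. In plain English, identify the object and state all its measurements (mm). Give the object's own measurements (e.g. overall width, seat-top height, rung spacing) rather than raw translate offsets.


A rectangular dining table. The top is 693×715×26 mm with its upper surface at z = 696 mm. It stands on four 50×50 mm square legs, each inset 47 mm from the nearest pair of top edges, running from the floor to the underside of the top. Four apron rails, 50 mm thick and 76 mm tall, run between adjacent legs with their top edges flush with the underside of the top and their outer faces flush with the legs' outer faces.


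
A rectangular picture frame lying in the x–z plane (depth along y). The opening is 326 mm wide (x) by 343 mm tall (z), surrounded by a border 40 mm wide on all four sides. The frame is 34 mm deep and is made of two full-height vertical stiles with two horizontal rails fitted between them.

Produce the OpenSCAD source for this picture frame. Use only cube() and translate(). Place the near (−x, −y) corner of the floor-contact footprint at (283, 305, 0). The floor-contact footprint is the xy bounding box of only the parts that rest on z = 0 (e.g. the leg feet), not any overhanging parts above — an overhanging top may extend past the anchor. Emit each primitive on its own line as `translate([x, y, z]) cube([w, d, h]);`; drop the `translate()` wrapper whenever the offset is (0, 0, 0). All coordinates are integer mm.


translate([283, 305, 0]) cube([40, 34, 423]);
translate([649, 305, 0]) cube([40, 34, 423]);
translate([323, 305, 0]) cube([326, 34, 40]);
translate([323, 305, 383]) cube([326, 34, 40]);


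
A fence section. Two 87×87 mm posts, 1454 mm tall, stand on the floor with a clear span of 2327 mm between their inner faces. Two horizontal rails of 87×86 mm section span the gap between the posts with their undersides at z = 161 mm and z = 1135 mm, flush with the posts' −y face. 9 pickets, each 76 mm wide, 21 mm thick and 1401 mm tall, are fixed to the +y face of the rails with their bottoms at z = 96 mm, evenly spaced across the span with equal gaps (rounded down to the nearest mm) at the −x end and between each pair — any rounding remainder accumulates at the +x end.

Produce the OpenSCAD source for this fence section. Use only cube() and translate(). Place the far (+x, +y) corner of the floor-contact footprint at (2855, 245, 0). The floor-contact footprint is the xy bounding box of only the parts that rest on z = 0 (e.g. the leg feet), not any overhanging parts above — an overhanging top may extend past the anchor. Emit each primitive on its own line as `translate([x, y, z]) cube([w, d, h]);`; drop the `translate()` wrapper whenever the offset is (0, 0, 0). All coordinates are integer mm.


translate([354, 158, 0]) cube([87, 87, 1454]);
translate([2768, 158, 0]) cube([87, 87, 1454]);
translate([441, 158, 161]) cube([2327, 87, 86]);
translate([441, 158, 1135]) cube([2327, 87, 86]);
translate([605, 245, 96]) cube([76, 21, 1401]);
translate([845, 245, 96]) cube([76, 21, 1401]);
translate([1085, 245, 96]) cube([76, 21, 1401]);
translate([1325, 245, 96]) cube([76, 21, 1401]);
translate([1565, 245, 96]) cube([76, 21, 1401]);
translate([1805, 245, 96]) cube([76, 21, 1401]);
translate([2045, 245, 96]) cube([76, 21, 1401]);
translate([2285, 245, 96]) cube([76, 21, 1401]);
translate([2525, 245, 96]) cube([76, 21, 1401]);


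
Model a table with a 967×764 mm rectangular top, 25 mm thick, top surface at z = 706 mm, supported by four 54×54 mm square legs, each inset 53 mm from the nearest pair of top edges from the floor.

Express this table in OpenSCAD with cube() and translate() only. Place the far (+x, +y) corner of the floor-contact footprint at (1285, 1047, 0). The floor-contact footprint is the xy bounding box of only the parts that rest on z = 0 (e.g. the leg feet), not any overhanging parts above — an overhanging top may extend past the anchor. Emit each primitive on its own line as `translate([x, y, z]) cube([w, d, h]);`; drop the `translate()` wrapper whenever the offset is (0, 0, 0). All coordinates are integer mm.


translate([371, 336, 681]) cube([967, 764, 25]);
translate([424, 389, 0]) cube([54, 54, 681]);
translate([1231, 389, 0]) cube([54, 54, 681]);
translate([424, 993, 0]) cube([54, 54, 681]);
translate([1231, 993, 0]) cube([54, 54, 681]);


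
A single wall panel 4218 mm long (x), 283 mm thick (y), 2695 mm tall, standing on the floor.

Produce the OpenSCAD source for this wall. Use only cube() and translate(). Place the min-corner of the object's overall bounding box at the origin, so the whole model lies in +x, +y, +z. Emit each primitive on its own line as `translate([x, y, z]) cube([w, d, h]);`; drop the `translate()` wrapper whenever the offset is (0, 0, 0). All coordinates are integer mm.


cube([4218, 283, 2695]);


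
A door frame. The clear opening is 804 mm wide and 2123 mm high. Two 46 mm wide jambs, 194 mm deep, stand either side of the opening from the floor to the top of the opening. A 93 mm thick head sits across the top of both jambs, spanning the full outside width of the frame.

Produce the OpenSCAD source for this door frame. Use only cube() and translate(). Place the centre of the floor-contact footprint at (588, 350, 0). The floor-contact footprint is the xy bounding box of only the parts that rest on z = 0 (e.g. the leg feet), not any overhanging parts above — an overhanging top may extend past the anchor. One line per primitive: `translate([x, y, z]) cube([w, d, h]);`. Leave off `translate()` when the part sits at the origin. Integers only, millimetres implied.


translate([140, 253, 0]) cube([46, 194, 2123]);
translate([990, 253, 0]) cube([46, 194, 2123]);
translate([140, 253, 2123]) cube([896, 194, 93]);


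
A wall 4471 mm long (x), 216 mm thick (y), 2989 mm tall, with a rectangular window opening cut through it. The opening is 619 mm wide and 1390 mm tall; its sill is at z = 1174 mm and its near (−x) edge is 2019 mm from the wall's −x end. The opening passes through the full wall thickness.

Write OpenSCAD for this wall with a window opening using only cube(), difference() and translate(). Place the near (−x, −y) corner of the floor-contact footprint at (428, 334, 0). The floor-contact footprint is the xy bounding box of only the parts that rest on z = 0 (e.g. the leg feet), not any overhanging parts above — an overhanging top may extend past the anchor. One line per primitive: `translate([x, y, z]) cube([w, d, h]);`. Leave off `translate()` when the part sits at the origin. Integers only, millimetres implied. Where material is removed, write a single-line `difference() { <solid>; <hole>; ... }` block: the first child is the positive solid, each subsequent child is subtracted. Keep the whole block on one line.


difference() { translate([428, 334, 0]) cube([4471, 216, 2989]); translate([2447, 334, 1174]) cube([619, 216, 1390]); }


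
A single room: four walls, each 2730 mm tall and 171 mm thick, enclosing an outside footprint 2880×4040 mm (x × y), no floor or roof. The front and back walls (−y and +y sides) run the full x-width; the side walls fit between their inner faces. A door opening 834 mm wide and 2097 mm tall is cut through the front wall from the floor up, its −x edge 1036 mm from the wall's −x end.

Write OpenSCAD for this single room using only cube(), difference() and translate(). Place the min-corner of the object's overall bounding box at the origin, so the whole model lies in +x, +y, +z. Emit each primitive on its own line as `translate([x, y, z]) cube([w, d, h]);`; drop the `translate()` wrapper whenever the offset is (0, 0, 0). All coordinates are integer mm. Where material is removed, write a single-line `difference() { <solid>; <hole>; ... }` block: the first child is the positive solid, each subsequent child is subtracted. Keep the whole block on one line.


difference() { cube([2880, 171, 2730]); translate([1036, 0, 0]) cube([834, 171, 2097]); }
translate([0, 3869, 0]) cube([2880, 171, 2730]);
translate([0, 171, 0]) cube([171, 3698, 2730]);
translate([2709, 171, 0]) cube([171, 3698, 2730]);


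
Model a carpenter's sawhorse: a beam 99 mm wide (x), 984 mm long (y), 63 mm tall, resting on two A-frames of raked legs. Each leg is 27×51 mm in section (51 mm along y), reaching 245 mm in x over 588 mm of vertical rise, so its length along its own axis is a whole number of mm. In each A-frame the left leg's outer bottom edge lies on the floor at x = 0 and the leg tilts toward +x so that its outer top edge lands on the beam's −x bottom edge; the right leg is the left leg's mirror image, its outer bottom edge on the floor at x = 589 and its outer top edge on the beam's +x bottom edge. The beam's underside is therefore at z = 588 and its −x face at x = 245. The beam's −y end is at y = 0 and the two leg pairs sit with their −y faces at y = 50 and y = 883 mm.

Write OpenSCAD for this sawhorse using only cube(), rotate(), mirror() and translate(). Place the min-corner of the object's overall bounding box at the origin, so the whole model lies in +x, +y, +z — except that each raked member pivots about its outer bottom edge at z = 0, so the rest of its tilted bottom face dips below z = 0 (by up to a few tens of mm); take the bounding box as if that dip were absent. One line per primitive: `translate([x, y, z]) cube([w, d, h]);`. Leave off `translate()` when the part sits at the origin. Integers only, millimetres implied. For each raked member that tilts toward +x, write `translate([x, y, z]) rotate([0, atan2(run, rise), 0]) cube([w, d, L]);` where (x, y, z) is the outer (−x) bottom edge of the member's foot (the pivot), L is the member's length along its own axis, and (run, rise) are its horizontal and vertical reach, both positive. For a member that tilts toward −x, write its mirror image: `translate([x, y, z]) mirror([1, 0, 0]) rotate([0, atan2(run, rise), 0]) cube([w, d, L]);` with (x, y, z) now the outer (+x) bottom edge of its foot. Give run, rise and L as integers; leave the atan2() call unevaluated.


translate([245, 0, 588]) cube([99, 984, 63]);
translate([0, 50, 0]) rotate([0, atan2(245, 588), 0]) cube([27, 51, 637]);
translate([589, 50, 0]) mirror([1, 0, 0]) rotate([0, atan2(245, 588), 0]) cube([27, 51, 637]);
translate([0, 883, 0]) rotate([0, atan2(245, 588), 0]) cube([27, 51, 637]);
translate([589, 883, 0]) mirror([1, 0, 0]) rotate([0, atan2(245, 588), 0]) cube([27, 51, 637]);


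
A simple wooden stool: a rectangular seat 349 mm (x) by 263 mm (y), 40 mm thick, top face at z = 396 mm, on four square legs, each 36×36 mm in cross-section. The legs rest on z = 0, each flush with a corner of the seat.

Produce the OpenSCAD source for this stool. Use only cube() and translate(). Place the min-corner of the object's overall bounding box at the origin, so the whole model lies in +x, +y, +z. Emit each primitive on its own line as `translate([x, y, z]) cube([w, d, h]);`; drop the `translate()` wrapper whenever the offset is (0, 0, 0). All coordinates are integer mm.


// leg_h = 396 - 40 = 356
translate([0, 0, 356]) cube([349, 263, 40]);
cube([36, 36, 356]);
translate([313, 0, 0]) cube([36, 36, 356]);
translate([0, 227, 0]) cube([36, 36, 356]);
translate([313, 227, 0]) cube([36, 36, 356]);


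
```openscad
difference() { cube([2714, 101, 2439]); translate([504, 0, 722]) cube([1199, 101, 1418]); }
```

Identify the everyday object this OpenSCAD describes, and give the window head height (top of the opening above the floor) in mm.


A wall with a window opening. The window head height is 2140 mm.

A wall with a rectangular opening subtracted — a window. Sill at z = 722, opening 1418 mm tall, so the head is at 722 + 1418 = 2140 mm.


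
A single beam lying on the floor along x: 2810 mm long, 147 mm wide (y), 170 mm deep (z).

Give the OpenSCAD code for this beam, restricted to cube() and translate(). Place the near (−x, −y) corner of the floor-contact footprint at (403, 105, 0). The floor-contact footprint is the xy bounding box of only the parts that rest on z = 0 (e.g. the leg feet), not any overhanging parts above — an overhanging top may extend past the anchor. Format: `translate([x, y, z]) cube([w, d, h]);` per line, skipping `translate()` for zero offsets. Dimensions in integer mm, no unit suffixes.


translate([403, 105, 0]) cube([2810, 147, 170]);


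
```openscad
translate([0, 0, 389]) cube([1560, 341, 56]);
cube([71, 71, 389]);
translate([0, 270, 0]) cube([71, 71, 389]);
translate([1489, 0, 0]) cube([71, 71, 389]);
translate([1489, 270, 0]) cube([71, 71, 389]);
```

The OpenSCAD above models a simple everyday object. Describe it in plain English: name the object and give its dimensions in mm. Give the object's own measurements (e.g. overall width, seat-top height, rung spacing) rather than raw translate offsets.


A long wooden bench with a 1560 mm (x) × 341 mm (y) seat, 56 mm thick, its top surface 445 mm above the floor. Four 71 mm square legs at the seat corners, flush with the edges, run from z = 0 to the seat underside.


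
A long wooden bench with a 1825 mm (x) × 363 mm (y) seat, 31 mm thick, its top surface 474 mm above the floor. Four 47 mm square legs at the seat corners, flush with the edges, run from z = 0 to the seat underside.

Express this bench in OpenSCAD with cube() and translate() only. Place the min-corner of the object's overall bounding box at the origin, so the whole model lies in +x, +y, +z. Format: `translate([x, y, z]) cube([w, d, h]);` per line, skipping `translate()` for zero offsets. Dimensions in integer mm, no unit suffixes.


translate([0, 0, 443]) cube([1825, 363, 31]);
cube([47, 47, 443]);
translate([0, 316, 0]) cube([47, 47, 443]);
translate([1778, 0, 0]) cube([47, 47, 443]);
translate([1778, 316, 0]) cube([47, 47, 443]);


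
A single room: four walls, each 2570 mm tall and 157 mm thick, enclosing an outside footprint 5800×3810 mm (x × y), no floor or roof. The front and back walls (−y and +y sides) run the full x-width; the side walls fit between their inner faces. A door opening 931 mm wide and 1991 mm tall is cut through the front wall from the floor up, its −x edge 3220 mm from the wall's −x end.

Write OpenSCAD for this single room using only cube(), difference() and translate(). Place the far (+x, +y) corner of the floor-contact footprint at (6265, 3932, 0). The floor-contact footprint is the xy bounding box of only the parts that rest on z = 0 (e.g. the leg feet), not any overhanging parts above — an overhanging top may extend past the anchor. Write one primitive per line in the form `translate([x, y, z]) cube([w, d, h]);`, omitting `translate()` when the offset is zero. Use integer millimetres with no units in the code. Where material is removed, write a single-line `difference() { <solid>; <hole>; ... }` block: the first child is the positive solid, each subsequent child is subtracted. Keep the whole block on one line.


difference() { translate([465, 122, 0]) cube([5800, 157, 2570]); translate([3685, 122, 0]) cube([931, 157, 1991]); }
translate([465, 3775, 0]) cube([5800, 157, 2570]);
translate([465, 279, 0]) cube([157, 3496, 2570]);
translate([6108, 279, 0]) cube([157, 3496, 2570]);


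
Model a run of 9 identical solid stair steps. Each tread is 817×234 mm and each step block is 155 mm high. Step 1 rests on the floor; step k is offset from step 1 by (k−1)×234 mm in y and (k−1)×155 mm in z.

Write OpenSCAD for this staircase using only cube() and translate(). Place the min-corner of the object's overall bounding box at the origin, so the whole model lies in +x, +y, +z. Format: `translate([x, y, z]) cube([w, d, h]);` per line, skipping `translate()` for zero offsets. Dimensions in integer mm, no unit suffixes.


cube([817, 234, 155]);
translate([0, 234, 155]) cube([817, 234, 155]);
translate([0, 468, 310]) cube([817, 234, 155]);
translate([0, 702, 465]) cube([817, 234, 155]);
translate([0, 936, 620]) cube([817, 234, 155]);
translate([0, 1170, 775]) cube([817, 234, 155]);
translate([0, 1404, 930]) cube([817, 234, 155]);
translate([0, 1638, 1085]) cube([817, 234, 155]);
translate([0, 1872, 1240]) cube([817, 234, 155]);


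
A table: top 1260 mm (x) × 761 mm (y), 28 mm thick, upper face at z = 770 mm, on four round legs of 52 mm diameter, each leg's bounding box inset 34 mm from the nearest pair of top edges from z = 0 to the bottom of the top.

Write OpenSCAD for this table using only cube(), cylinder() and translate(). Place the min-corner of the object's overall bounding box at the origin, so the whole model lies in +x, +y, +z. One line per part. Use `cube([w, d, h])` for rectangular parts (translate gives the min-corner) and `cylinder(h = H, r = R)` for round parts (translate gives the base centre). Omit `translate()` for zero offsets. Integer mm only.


translate([0, 0, 742]) cube([1260, 761, 28]);
translate([60, 60, 0]) cylinder(h = 742, r = 26);
translate([1200, 60, 0]) cylinder(h = 742, r = 26);
translate([60, 701, 0]) cylinder(h = 742, r = 26);
translate([1200, 701, 0]) cylinder(h = 742, r = 26);


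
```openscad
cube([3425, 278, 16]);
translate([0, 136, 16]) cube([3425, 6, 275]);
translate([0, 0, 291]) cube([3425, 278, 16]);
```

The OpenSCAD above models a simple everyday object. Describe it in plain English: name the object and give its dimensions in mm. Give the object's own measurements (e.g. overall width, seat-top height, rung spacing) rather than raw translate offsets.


An I-beam lying along x, 3425 mm long. Overall section height 307 mm. Two flanges 278 mm wide (y) and 16 mm thick, one on the floor and one at the top; a web 6 mm thick runs between them, centred on the flange width.


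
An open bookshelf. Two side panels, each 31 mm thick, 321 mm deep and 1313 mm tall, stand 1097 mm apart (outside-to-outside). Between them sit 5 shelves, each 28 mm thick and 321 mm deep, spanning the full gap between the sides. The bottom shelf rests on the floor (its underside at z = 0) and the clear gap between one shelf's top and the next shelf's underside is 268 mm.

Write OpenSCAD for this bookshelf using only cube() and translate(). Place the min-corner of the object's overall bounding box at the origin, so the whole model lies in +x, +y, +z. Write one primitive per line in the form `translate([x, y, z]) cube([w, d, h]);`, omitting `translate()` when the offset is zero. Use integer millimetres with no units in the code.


cube([31, 321, 1313]);
translate([1066, 0, 0]) cube([31, 321, 1313]);
translate([31, 0, 0]) cube([1035, 321, 28]);
translate([31, 0, 296]) cube([1035, 321, 28]);
translate([31, 0, 592]) cube([1035, 321, 28]);
translate([31, 0, 888]) cube([1035, 321, 28]);
translate([31, 0, 1184]) cube([1035, 321, 28]);


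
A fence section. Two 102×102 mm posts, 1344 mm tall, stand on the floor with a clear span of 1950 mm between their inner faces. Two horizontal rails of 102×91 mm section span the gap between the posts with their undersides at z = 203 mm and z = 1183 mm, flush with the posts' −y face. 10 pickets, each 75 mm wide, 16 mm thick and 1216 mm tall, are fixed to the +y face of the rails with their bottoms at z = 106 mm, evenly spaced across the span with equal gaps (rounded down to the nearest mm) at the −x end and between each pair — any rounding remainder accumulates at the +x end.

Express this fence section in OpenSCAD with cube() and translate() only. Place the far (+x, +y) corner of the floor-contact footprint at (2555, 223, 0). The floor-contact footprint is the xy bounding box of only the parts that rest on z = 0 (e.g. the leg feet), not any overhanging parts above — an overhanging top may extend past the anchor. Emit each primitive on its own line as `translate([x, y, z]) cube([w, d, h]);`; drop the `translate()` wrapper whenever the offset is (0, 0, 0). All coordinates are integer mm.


translate([401, 121, 0]) cube([102, 102, 1344]);
translate([2453, 121, 0]) cube([102, 102, 1344]);
translate([503, 121, 203]) cube([1950, 102, 91]);
translate([503, 121, 1183]) cube([1950, 102, 91]);
translate([612, 223, 106]) cube([75, 16, 1216]);
translate([796, 223, 106]) cube([75, 16, 1216]);
translate([980, 223, 106]) cube([75, 16, 1216]);
translate([1164, 223, 106]) cube([75, 16, 1216]);
translate([1348, 223, 106]) cube([75, 16, 1216]);
translate([1532, 223, 106]) cube([75, 16, 1216]);
translate([1716, 223, 106]) cube([75, 16, 1216]);
translate([1900, 223, 106]) cube([75, 16, 1216]);
translate([2084, 223, 106]) cube([75, 16, 1216]);
translate([2268, 223, 106]) cube([75, 16, 1216]);
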